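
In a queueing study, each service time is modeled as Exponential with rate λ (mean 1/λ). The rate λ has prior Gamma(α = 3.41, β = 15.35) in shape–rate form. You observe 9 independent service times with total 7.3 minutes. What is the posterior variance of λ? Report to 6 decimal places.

0.024190

With a Gamma(shape α, rate β) prior on the exponential rate λ, the posterior after n observations with total T = Σxᵢ is Gamma(α+n, β+T).
Posterior: Gamma(3.41+9, 15.35+7.3) = Gamma(12.41, 22.65).
Var = α/β² = 0.024190.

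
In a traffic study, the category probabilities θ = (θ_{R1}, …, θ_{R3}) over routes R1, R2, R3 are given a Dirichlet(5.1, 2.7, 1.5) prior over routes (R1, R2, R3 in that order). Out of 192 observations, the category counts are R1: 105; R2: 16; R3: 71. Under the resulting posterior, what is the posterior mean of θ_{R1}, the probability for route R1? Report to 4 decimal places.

The Dirichlet prior is conjugate to the Multinomial likelihood: each posterior αⱼ = prior αⱼ + observed count nⱼ.
Posterior concentration: (110.1, 18.7, 72.5), total = 201.3.
E[θ_{R1}|data] = α_{R1}/Σα = 110.1/201.3 = 0.5469.

0.5469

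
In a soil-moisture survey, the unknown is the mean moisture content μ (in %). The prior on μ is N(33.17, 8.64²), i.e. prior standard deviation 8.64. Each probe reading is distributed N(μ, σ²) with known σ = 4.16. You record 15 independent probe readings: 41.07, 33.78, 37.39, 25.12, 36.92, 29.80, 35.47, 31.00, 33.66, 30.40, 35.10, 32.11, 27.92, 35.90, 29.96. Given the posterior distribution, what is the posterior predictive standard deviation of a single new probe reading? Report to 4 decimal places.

For Normal data with known variance σ², a Normal(μ₀, σ₀²) prior on μ is conjugate. Posterior precision = 1/σ₀² + n/σ²; posterior mean is the precision-weighted average of μ₀ and x̄.
σ₀² = 8.64² = 74.6496, σ² = 4.16² = 17.3056; σ² + n·σ₀² = 17.3056 + 15·74.6496 = 1137.0496.
Posterior precision = 1/σ₀² + n/σ² = 1/74.6496 + 15/17.3056 = (σ² + n·σ₀²)/(σ₀²σ²) = 1137.0496/(74.6496·17.3056); posterior variance σₙ² = σ₀²σ²/(σ² + n·σ₀²) = 74.6496·17.3056/1137.0496 = 1.136148.
Predictive variance for one new observation = σₙ² + σ² = 74.6496·17.3056/1137.0496 + 17.3056 = σ²·(σ₀² + 1137.0496)/1137.0496 = 17.3056·1211.6992/1137.0496 = 18.441748; SD = √(17.3056·1211.6992/1137.0496) = 4.2944.

4.2944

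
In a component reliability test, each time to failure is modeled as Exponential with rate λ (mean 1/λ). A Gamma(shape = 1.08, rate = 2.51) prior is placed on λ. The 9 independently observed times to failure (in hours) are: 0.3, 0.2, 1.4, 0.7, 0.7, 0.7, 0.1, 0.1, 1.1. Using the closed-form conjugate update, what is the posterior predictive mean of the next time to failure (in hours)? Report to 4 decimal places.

With a Gamma(shape α, rate β) prior on the exponential rate λ, the posterior after n observations with total T = Σxᵢ is Gamma(α+n, β+T).
Sum of observations T = 5.3 hours; n = 9.
Posterior: Gamma(1.08+9, 2.51+5.3) = Gamma(10.08, 7.81).
The predictive distribution for the next observation is Lomax; its mean is β/(α−1) = 7.81/9.08 = 0.8601.

0.8601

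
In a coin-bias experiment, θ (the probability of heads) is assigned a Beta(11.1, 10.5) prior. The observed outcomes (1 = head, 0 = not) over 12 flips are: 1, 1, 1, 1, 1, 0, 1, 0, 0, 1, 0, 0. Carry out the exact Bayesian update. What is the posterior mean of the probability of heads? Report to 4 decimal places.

0.5387

The Beta prior is conjugate to a Binomial/Bernoulli likelihood; the update adds successes to α and failures to β.
Posterior: Beta(α+k, β+n−k) = Beta(11.1+7, 10.5+5) = Beta(18.1, 15.5).
Posterior mean = α/(α+β) = 18.1/33.6 = 0.5387.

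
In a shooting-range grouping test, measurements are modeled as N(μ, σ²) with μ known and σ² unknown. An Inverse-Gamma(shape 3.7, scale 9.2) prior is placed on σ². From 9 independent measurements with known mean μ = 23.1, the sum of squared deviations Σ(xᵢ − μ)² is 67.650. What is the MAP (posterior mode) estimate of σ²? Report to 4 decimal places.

4.6766

With known mean μ and an Inverse-Gamma(α, β) prior on σ², the Normal likelihood is conjugate: posterior is Inv-Gamma(α + n/2, β + Σ(xᵢ−μ)²/2).
Posterior: Inv-Gamma(3.7 + 9/2, 9.2 + 67.650/2) = Inv-Gamma(8.20, 43.0250).
Mode = β/(α+1) = 43.0250/9.20 = 4.6766.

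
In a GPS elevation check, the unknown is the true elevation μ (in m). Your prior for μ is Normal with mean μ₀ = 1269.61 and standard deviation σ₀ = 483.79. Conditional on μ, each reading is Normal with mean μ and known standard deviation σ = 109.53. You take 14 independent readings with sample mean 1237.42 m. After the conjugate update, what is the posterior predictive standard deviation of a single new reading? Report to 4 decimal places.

113.3605

For Normal data with known variance σ², a Normal(μ₀, σ₀²) prior on μ is conjugate. Posterior precision = 1/σ₀² + n/σ²; posterior mean is the precision-weighted average of μ₀ and x̄.
σ₀² = 483.79² = 234052.7641, σ² = 109.53² = 11996.8209; σ² + n·σ₀² = 11996.8209 + 14·234052.7641 = 3288735.5183.
Posterior precision = 1/σ₀² + n/σ² = 1/234052.7641 + 14/11996.8209 = (σ² + n·σ₀²)/(σ₀²σ²) = 3288735.5183/(234052.7641·11996.8209); posterior variance σₙ² = σ₀²σ²/(σ² + n·σ₀²) = 234052.7641·11996.8209/3288735.5183 = 853.789877.
Predictive variance for one new observation = σₙ² + σ² = 234052.7641·11996.8209/3288735.5183 + 11996.8209 = σ²·(σ₀² + 3288735.5183)/3288735.5183 = 11996.8209·3522788.2824/3288735.5183 = 12850.610777; SD = √(11996.8209·3522788.2824/3288735.5183) = 113.3605.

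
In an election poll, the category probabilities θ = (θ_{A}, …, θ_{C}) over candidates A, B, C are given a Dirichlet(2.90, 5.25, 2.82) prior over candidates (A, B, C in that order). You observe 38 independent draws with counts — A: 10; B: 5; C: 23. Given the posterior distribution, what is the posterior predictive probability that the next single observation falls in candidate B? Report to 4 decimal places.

The Dirichlet prior is conjugate to the Multinomial likelihood: each posterior αⱼ = prior αⱼ + observed count nⱼ.
Posterior concentration: (12.90, 10.25, 25.82), total = 48.97.
P(next = B | data) = α_{B}/Σα = 0.2093.

0.2093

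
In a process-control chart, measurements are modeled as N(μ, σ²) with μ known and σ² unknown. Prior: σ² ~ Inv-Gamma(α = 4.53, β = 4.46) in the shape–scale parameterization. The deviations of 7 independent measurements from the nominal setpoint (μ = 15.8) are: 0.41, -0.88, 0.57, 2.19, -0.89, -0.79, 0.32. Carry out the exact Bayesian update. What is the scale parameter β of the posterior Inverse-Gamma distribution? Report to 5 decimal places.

8.25105

With known mean μ and an Inverse-Gamma(α, β) prior on σ², the Normal likelihood is conjugate: posterior is Inv-Gamma(α + n/2, β + Σ(xᵢ−μ)²/2).
Σ(xᵢ−μ)² = (0.41)² + (-0.88)² + (0.57)² + (2.19)² + (-0.89)² + (-0.79)² + (0.32)² = 7.5821.
Posterior: Inv-Gamma(4.53 + 7/2, 4.46 + 7.5821/2) = Inv-Gamma(8.03, 8.25105).
Posterior β = 8.25105.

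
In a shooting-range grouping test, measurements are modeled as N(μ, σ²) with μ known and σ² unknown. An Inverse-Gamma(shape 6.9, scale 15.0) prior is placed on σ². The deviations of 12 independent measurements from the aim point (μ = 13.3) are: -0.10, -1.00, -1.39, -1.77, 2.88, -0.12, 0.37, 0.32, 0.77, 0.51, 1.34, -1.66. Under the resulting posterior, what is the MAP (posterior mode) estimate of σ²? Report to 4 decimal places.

1.7995

With known mean μ and an Inverse-Gamma(α, β) prior on σ², the Normal likelihood is conjugate: posterior is Inv-Gamma(α + n/2, β + Σ(xᵢ−μ)²/2).
Σ(xᵢ−μ)² = (-0.10)² + (-1.00)² + (-1.39)² + (-1.77)² + (2.88)² + (-0.12)² + (0.37)² + (0.32)² + (0.77)² + (0.51)² + (1.34)² + (-1.66)² = 20.0273.
Posterior: Inv-Gamma(6.9 + 12/2, 15.0 + 20.0273/2) = Inv-Gamma(12.90, 25.01365).
Mode = β/(α+1) = 25.01365/13.90 = 1.7995.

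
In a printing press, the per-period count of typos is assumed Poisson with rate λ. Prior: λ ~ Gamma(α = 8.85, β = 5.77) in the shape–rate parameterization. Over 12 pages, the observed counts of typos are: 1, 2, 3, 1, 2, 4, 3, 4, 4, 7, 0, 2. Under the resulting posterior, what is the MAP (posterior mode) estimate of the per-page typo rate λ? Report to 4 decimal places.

2.2988

With a Gamma(shape α, rate β) prior, the Poisson likelihood is conjugate: the posterior is Gamma(α + ΣXᵢ, β + n).
Sum of counts S = 33 over n = 12 pages.
Posterior: Gamma(α+S, β+n) = Gamma(8.85+33, 5.77+12) = Gamma(41.85, 17.77).
Mode of Gamma(α,β) for α≥1 is (α−1)/β = 40.85/17.77 = 2.2988.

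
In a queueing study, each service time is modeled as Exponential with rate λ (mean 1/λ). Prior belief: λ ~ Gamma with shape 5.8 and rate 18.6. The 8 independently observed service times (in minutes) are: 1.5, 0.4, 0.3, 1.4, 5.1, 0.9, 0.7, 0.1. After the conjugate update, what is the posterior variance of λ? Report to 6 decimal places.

With a Gamma(shape α, rate β) prior on the exponential rate λ, the posterior after n observations with total T = Σxᵢ is Gamma(α+n, β+T).
Sum of observations T = 10.4 minutes; n = 8.
Posterior: Gamma(5.8+8, 18.6+10.4) = Gamma(13.8, 29.0).
Var = α/β² = 0.016409.

0.016409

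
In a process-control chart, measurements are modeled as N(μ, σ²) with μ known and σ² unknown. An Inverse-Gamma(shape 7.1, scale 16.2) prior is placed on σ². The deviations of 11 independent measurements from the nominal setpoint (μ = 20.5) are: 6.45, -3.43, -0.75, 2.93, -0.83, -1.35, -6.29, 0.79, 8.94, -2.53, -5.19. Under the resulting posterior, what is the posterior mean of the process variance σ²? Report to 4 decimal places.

10.8136

With known mean μ and an Inverse-Gamma(α, β) prior on σ², the Normal likelihood is conjugate: posterior is Inv-Gamma(α + n/2, β + Σ(xᵢ−μ)²/2).
Σ(xᵢ−μ)² = (6.45)² + (-3.43)² + (-0.75)² + (2.93)² + (-0.83)² + (-1.35)² + (-6.29)² + (0.79)² + (8.94)² + (-2.53)² + (-5.19)² = 218.4750.
Posterior: Inv-Gamma(7.1 + 11/2, 16.2 + 218.4750/2) = Inv-Gamma(12.60, 125.43750).
E[σ²|data] = β/(α−1) = 125.43750/11.60 = 10.8136.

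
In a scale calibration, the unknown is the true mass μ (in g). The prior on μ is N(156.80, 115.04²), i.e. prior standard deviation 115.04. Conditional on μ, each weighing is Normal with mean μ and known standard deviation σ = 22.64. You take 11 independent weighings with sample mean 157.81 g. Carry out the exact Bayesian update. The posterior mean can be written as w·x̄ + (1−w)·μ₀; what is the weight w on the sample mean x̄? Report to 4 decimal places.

For Normal data with known variance σ², a Normal(μ₀, σ₀²) prior on μ is conjugate. Posterior precision = 1/σ₀² + n/σ²; posterior mean is the precision-weighted average of μ₀ and x̄.
σ₀² = 115.04² = 13234.2016, σ² = 22.64² = 512.5696. Prior precision 1/σ₀² = 1/13234.2016; data precision n/σ² = 11/512.5696.
w = (n/σ²)/(1/σ₀² + n/σ²) = n·σ₀²/(σ² + n·σ₀²) = 11·13234.2016/(512.5696 + 11·13234.2016) = 145576.2176/146088.7872 = 0.9965.

0.9965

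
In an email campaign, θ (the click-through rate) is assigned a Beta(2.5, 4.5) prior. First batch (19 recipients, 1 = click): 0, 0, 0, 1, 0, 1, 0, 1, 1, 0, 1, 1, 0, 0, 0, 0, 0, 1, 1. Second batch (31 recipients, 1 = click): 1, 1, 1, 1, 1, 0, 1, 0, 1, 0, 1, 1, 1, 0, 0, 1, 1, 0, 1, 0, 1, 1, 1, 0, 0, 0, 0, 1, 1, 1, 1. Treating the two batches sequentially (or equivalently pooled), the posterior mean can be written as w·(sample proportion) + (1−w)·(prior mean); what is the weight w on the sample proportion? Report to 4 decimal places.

The Beta prior is conjugate to a Binomial/Bernoulli likelihood; the update adds successes to α and failures to β.
Total number of recipients: n = 19 + 31 = 50.
Posterior mean = (α₀+k)/(α₀+β₀+n) = [n/(α₀+β₀+n)]·(k/n) + [(α₀+β₀)/(α₀+β₀+n)]·α₀/(α₀+β₀), so only n and the prior enter the weight.
The weight on the data is w = n/(α₀+β₀+n) = 50/(2.5+4.5+50) = 50/57.0 = 0.8772.

0.8772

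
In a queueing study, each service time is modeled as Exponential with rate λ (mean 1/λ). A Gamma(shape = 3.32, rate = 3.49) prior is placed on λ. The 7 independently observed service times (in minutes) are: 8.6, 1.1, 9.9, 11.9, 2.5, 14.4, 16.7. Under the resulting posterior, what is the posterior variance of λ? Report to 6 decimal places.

0.002194

With a Gamma(shape α, rate β) prior on the exponential rate λ, the posterior after n observations with total T = Σxᵢ is Gamma(α+n, β+T).
Sum of observations T = 65.1 minutes; n = 7.
Posterior: Gamma(3.32+7, 3.49+65.1) = Gamma(10.32, 68.59).
Var = α/β² = 0.002194.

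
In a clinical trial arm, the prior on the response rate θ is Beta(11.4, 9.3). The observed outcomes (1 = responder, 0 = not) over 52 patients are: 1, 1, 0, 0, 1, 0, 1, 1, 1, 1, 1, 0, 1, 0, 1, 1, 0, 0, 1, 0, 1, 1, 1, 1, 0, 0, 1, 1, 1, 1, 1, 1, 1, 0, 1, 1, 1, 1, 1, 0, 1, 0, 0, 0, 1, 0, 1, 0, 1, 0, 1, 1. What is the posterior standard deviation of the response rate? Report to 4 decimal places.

0.0564

The Beta prior is conjugate to a Binomial/Bernoulli likelihood; the update adds successes to α and failures to β.
Posterior: Beta(α+k, β+n−k) = Beta(11.4+34, 9.3+18) = Beta(45.4, 27.3).
Var = αβ/((α+β)²(α+β+1)) = 45.4·27.3/(72.7²·73.7) = 0.00318187; SD = √0.00318187 = 0.0564.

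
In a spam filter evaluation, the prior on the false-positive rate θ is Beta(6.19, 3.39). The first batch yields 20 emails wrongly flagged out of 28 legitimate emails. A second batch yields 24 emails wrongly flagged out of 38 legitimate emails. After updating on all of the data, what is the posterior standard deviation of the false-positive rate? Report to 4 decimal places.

0.0540

The Beta prior is conjugate to a Binomial/Bernoulli likelihood; the update adds successes to α and failures to β.
After batch 1: Beta(6.19+20, 3.39+8) = Beta(26.19, 11.39).
After batch 2: Beta(26.19+24, 11.39+14) = Beta(50.19, 25.39).
Var = αβ/((α+β)²(α+β+1)) = 50.19·25.39/(75.58²·76.58) = 0.00291307; SD = √0.00291307 = 0.0540.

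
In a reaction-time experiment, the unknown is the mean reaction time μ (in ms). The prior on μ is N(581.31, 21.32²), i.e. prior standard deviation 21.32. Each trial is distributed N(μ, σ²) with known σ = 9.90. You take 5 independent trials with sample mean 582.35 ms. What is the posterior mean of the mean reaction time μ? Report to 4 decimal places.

For Normal data with known variance σ², a Normal(μ₀, σ₀²) prior on μ is conjugate. Posterior precision = 1/σ₀² + n/σ²; posterior mean is the precision-weighted average of μ₀ and x̄.
n·x̄ = 5·582.35 = 2911.75.
σ₀² = 21.32² = 454.5424, σ² = 9.90² = 98.01; σ² + n·σ₀² = 98.01 + 5·454.5424 = 2370.722.
Posterior mean = (μ₀/σ₀² + n·x̄/σ²)/(1/σ₀² + n/σ²) = (σ²·μ₀ + σ₀²·n·x̄)/(σ² + n·σ₀²) = (98.01·581.31 + 454.5424·2911.75)/2370.722 = 1380488.0263/2370.722 = 582.3070.

582.3070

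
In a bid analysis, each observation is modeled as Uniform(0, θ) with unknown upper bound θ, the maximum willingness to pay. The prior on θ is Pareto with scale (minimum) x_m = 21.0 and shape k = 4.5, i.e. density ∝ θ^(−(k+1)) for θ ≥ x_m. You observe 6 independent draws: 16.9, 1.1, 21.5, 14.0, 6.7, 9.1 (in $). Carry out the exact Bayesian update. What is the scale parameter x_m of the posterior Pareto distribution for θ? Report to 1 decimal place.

A Pareto(scale x_m, shape k) prior on the upper bound θ of Uniform(0, θ) is conjugate: posterior is Pareto(max(x_m, max xᵢ), k + n).
Sample maximum = 21.5; prior scale x_m = 21.0 → posterior scale = max = 21.5.
Posterior shape = 4.5 + 6 = 10.5.
Posterior scale x_m = 21.5.

21.5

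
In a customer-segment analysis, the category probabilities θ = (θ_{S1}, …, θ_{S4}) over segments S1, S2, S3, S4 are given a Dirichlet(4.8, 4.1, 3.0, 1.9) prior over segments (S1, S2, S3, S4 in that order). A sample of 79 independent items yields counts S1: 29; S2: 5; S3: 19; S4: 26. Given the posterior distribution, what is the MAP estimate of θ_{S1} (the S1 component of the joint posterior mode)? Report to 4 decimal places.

0.3694

The Dirichlet prior is conjugate to the Multinomial likelihood: each posterior αⱼ = prior αⱼ + observed count nⱼ.
Posterior concentration: (33.8, 9.1, 22.0, 27.9), total = 92.8.
Joint mode component: (α_{S1}−1)/(Σα−K) = 32.8/88.8 = 0.3694.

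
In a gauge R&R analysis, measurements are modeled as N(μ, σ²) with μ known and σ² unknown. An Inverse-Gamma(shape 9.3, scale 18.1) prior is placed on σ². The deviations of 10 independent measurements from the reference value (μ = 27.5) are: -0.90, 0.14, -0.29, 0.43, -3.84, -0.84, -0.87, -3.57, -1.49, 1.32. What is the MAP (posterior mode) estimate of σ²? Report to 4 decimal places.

With known mean μ and an Inverse-Gamma(α, β) prior on σ², the Normal likelihood is conjugate: posterior is Inv-Gamma(α + n/2, β + Σ(xᵢ−μ)²/2).
Σ(xᵢ−μ)² = (-0.90)² + (0.14)² + (-0.29)² + (0.43)² + (-3.84)² + (-0.84)² + (-0.87)² + (-3.57)² + (-1.49)² + (1.32)² = 34.0141.
Posterior: Inv-Gamma(9.3 + 10/2, 18.1 + 34.0141/2) = Inv-Gamma(14.30, 35.10705).
Mode = β/(α+1) = 35.10705/15.30 = 2.2946.

2.2946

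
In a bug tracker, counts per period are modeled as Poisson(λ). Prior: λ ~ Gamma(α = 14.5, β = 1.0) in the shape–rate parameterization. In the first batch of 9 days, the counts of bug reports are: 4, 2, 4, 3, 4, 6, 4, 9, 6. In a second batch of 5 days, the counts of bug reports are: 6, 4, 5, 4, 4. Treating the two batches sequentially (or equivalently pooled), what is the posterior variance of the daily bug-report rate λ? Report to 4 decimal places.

With a Gamma(shape α, rate β) prior, the Poisson likelihood is conjugate: the posterior is Gamma(α + ΣXᵢ, β + n).
Batch 1: sum of counts S = 42 over n = 9 days.
After batch 1: Gamma(α+S, β+n) = Gamma(14.5+42, 1.0+9) = Gamma(56.5, 10.0).
Batch 2: sum of counts S = 23 over n = 5 days.
After batch 2: Gamma(α+S, β+n) = Gamma(56.5+23, 10.0+5) = Gamma(79.5, 15.0).
Var = α/β² = 79.5/15.0² = 0.3533.

0.3533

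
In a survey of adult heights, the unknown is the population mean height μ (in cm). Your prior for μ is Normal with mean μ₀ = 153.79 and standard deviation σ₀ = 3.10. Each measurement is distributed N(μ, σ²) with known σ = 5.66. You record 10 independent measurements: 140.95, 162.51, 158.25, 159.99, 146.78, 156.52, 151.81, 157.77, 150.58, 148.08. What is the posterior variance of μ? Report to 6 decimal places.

2.402627

For Normal data with known variance σ², a Normal(μ₀, σ₀²) prior on μ is conjugate. Posterior precision = 1/σ₀² + n/σ²; posterior mean is the precision-weighted average of μ₀ and x̄.
σ₀² = 3.10² = 9.61, σ² = 5.66² = 32.0356; σ² + n·σ₀² = 32.0356 + 10·9.61 = 128.1356.
Posterior precision = 1/σ₀² + n/σ² = 1/9.61 + 10/32.0356 = (σ² + n·σ₀²)/(σ₀²σ²) = 128.1356/(9.61·32.0356); posterior variance σₙ² = σ₀²σ²/(σ² + n·σ₀²) = 9.61·32.0356/128.1356 = 2.402627.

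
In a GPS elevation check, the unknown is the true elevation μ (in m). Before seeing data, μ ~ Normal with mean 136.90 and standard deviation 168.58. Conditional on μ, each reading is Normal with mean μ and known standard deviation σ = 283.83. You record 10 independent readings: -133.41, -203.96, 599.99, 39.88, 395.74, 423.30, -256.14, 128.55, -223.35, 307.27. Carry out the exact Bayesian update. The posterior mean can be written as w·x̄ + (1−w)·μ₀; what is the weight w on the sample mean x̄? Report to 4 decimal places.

For Normal data with known variance σ², a Normal(μ₀, σ₀²) prior on μ is conjugate. Posterior precision = 1/σ₀² + n/σ²; posterior mean is the precision-weighted average of μ₀ and x̄.
σ₀² = 168.58² = 28419.2164, σ² = 283.83² = 80559.4689. Prior precision 1/σ₀² = 1/28419.2164; data precision n/σ² = 10/80559.4689.
w = (n/σ²)/(1/σ₀² + n/σ²) = n·σ₀²/(σ² + n·σ₀²) = 10·28419.2164/(80559.4689 + 10·28419.2164) = 284192.164/364751.6329 = 0.7791.

0.7791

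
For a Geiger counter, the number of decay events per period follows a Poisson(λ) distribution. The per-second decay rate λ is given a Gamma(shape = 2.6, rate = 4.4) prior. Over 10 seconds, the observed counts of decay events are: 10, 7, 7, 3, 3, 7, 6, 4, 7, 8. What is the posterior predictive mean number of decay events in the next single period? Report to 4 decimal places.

4.4861

With a Gamma(shape α, rate β) prior, the Poisson likelihood is conjugate: the posterior is Gamma(α + ΣXᵢ, β + n).
Sum of counts S = 62 over n = 10 seconds.
Posterior: Gamma(α+S, β+n) = Gamma(2.6+62, 4.4+10) = Gamma(64.6, 14.4).
The predictive distribution for one future period is NegBinom with mean α/β = 4.4861.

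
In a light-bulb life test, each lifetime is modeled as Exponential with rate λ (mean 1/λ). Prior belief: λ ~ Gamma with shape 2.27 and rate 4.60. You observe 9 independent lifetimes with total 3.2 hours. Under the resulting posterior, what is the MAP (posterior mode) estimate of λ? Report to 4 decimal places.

With a Gamma(shape α, rate β) prior on the exponential rate λ, the posterior after n observations with total T = Σxᵢ is Gamma(α+n, β+T).
Posterior: Gamma(2.27+9, 4.60+3.2) = Gamma(11.27, 7.80).
Mode = (α−1)/β = 1.3167.

1.3167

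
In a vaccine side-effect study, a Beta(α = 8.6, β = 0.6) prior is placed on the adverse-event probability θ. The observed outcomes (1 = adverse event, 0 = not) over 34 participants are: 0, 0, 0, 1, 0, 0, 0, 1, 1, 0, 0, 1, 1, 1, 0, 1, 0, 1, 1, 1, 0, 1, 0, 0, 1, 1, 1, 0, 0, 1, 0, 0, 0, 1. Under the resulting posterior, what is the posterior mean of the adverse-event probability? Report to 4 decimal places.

0.5694

The Beta prior is conjugate to a Binomial/Bernoulli likelihood; the update adds successes to α and failures to β.
Posterior: Beta(α+k, β+n−k) = Beta(8.6+16, 0.6+18) = Beta(24.6, 18.6).
Posterior mean = α/(α+β) = 24.6/43.2 = 0.5694.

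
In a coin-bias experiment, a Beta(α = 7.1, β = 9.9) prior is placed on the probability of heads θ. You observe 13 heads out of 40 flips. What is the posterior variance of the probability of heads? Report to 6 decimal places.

0.003936

The Beta prior is conjugate to a Binomial/Bernoulli likelihood; the update adds successes to α and failures to β.
Posterior: Beta(α+k, β+n−k) = Beta(7.1+13, 9.9+27) = Beta(20.1, 36.9).
Var = αβ/((α+β)²(α+β+1)) = 20.1·36.9/(57.0²·58.0) = 0.003936.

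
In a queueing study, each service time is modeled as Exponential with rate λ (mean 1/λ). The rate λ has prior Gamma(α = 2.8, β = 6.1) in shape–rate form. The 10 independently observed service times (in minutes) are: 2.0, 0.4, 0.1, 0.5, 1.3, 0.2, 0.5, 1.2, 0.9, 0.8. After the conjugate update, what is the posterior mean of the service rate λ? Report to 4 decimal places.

With a Gamma(shape α, rate β) prior on the exponential rate λ, the posterior after n observations with total T = Σxᵢ is Gamma(α+n, β+T).
Sum of observations T = 7.9 minutes; n = 10.
Posterior: Gamma(2.8+10, 6.1+7.9) = Gamma(12.8, 14.0).
Posterior mean of λ = α/β = 12.8/14.0 = 0.9143.

0.9143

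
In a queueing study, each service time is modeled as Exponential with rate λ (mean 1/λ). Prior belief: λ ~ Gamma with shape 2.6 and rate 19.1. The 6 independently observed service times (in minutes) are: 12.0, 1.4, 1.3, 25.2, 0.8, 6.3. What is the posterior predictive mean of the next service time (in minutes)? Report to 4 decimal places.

With a Gamma(shape α, rate β) prior on the exponential rate λ, the posterior after n observations with total T = Σxᵢ is Gamma(α+n, β+T).
Sum of observations T = 47.0 minutes; n = 6.
Posterior: Gamma(2.6+6, 19.1+47.0) = Gamma(8.6, 66.1).
The predictive distribution for the next observation is Lomax; its mean is β/(α−1) = 66.1/7.6 = 8.6974.

8.6974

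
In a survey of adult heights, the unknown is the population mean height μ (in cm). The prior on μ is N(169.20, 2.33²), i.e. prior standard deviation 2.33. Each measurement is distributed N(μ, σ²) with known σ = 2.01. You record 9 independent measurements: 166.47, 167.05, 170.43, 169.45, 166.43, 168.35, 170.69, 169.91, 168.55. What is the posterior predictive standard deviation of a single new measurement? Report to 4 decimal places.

For Normal data with known variance σ², a Normal(μ₀, σ₀²) prior on μ is conjugate. Posterior precision = 1/σ₀² + n/σ²; posterior mean is the precision-weighted average of μ₀ and x̄.
σ₀² = 2.33² = 5.4289, σ² = 2.01² = 4.0401; σ² + n·σ₀² = 4.0401 + 9·5.4289 = 52.9002.
Posterior precision = 1/σ₀² + n/σ² = 1/5.4289 + 9/4.0401 = (σ² + n·σ₀²)/(σ₀²σ²) = 52.9002/(5.4289·4.0401); posterior variance σₙ² = σ₀²σ²/(σ² + n·σ₀²) = 5.4289·4.0401/52.9002 = 0.414617.
Predictive variance for one new observation = σₙ² + σ² = 5.4289·4.0401/52.9002 + 4.0401 = σ²·(σ₀² + 52.9002)/52.9002 = 4.0401·58.3291/52.9002 = 4.454717; SD = √(4.0401·58.3291/52.9002) = 2.1106.

2.1106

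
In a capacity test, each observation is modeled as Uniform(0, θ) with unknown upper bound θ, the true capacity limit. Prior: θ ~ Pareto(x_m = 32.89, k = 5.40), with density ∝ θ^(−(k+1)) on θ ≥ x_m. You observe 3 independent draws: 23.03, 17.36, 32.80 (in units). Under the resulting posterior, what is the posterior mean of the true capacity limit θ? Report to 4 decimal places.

A Pareto(scale x_m, shape k) prior on the upper bound θ of Uniform(0, θ) is conjugate: posterior is Pareto(max(x_m, max xᵢ), k + n).
Sample maximum = 32.80; prior scale x_m = 32.89 → posterior scale = max = 32.89.
Posterior shape = 5.40 + 3 = 8.40.
E[θ|data] = k·x_m/(k−1) = 8.40·32.89/7.40 = 37.3346.

37.3346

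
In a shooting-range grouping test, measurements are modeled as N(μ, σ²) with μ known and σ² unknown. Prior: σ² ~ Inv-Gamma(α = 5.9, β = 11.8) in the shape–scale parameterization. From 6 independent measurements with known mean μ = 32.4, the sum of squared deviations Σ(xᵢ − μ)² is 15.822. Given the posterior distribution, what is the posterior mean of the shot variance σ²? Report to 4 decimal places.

With known mean μ and an Inverse-Gamma(α, β) prior on σ², the Normal likelihood is conjugate: posterior is Inv-Gamma(α + n/2, β + Σ(xᵢ−μ)²/2).
Posterior: Inv-Gamma(5.9 + 6/2, 11.8 + 15.822/2) = Inv-Gamma(8.90, 19.7110).
E[σ²|data] = β/(α−1) = 19.7110/7.90 = 2.4951.

2.4951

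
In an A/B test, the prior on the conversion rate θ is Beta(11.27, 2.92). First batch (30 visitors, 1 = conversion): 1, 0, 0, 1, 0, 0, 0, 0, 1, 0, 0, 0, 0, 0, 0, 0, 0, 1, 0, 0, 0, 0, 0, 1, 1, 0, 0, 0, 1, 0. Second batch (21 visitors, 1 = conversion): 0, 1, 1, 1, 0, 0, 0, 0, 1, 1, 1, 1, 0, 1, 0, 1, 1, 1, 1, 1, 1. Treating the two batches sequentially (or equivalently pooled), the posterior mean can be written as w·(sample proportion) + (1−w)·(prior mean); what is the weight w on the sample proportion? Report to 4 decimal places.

The Beta prior is conjugate to a Binomial/Bernoulli likelihood; the update adds successes to α and failures to β.
Total number of visitors: n = 30 + 21 = 51.
Posterior mean = (α₀+k)/(α₀+β₀+n) = [n/(α₀+β₀+n)]·(k/n) + [(α₀+β₀)/(α₀+β₀+n)]·α₀/(α₀+β₀), so only n and the prior enter the weight.
The weight on the data is w = n/(α₀+β₀+n) = 51/(11.27+2.92+51) = 51/65.19 = 0.7823.

0.7823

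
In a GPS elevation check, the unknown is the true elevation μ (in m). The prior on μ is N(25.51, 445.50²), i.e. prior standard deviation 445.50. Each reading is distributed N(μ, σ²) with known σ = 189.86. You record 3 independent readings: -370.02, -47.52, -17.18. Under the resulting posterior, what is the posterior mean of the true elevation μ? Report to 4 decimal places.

For Normal data with known variance σ², a Normal(μ₀, σ₀²) prior on μ is conjugate. Posterior precision = 1/σ₀² + n/σ²; posterior mean is the precision-weighted average of μ₀ and x̄.
Σxᵢ = (-370.02) + (-47.52) + (-17.18) = -434.72, so n·x̄ = -434.72.
σ₀² = 445.50² = 198470.25, σ² = 189.86² = 36046.8196; σ² + n·σ₀² = 36046.8196 + 3·198470.25 = 631457.5696.
Posterior mean = (μ₀/σ₀² + n·x̄/σ²)/(1/σ₀² + n/σ²) = (σ²·μ₀ + σ₀²·n·x̄)/(σ² + n·σ₀²) = (36046.8196·25.51 + 198470.25·(-434.72))/631457.5696 = -85359432.712004/631457.5696 = -135.1784.

-135.1784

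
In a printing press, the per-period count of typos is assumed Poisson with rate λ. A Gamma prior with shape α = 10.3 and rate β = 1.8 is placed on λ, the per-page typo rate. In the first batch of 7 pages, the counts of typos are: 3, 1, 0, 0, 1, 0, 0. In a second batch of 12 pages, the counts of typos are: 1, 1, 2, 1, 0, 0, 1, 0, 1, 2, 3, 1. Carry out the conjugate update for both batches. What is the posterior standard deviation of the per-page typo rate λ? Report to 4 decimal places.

0.2558

With a Gamma(shape α, rate β) prior, the Poisson likelihood is conjugate: the posterior is Gamma(α + ΣXᵢ, β + n).
Batch 1: sum of counts S = 5 over n = 7 pages.
After batch 1: Gamma(α+S, β+n) = Gamma(10.3+5, 1.8+7) = Gamma(15.3, 8.8).
Batch 2: sum of counts S = 13 over n = 12 pages.
After batch 2: Gamma(α+S, β+n) = Gamma(15.3+13, 8.8+12) = Gamma(28.3, 20.8).
SD = √α/β = √28.3/20.8 = 0.2558.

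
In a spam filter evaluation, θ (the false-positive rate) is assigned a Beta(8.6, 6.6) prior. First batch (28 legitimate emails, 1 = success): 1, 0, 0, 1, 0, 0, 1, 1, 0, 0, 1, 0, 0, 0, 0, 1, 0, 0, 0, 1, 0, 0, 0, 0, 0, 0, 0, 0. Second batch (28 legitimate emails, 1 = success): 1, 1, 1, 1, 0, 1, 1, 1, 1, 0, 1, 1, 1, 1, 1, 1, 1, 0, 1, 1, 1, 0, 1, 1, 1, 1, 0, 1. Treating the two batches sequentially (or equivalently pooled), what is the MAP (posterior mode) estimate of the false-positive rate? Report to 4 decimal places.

0.5434

The Beta prior is conjugate to a Binomial/Bernoulli likelihood; the update adds successes to α and failures to β.
After batch 1: Beta(8.6+7, 6.6+21) = Beta(15.6, 27.6).
After batch 2: Beta(15.6+23, 27.6+5) = Beta(38.6, 32.6).
Mode of Beta(a,b) for a,b>1 is (a−1)/(a+b−2) = 37.6/69.2 = 0.5434.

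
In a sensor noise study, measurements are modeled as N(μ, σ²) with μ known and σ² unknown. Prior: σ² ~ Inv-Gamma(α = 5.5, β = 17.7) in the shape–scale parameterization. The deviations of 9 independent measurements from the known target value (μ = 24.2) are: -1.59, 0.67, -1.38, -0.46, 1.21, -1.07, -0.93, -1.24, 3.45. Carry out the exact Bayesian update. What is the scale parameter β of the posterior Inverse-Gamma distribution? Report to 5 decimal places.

28.70350

With known mean μ and an Inverse-Gamma(α, β) prior on σ², the Normal likelihood is conjugate: posterior is Inv-Gamma(α + n/2, β + Σ(xᵢ−μ)²/2).
Σ(xᵢ−μ)² = (-1.59)² + (0.67)² + (-1.38)² + (-0.46)² + (1.21)² + (-1.07)² + (-0.93)² + (-1.24)² + (3.45)² = 22.0070.
Posterior: Inv-Gamma(5.5 + 9/2, 17.7 + 22.0070/2) = Inv-Gamma(10.00, 28.70350).
Posterior β = 28.70350.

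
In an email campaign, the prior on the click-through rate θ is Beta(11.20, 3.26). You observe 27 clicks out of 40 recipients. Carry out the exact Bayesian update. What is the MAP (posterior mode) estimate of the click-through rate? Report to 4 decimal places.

0.7091

The Beta prior is conjugate to a Binomial/Bernoulli likelihood; the update adds successes to α and failures to β.
Posterior: Beta(α+k, β+n−k) = Beta(11.20+27, 3.26+13) = Beta(38.20, 16.26).
Mode of Beta(a,b) for a,b>1 is (a−1)/(a+b−2) = 37.20/52.46 = 0.7091.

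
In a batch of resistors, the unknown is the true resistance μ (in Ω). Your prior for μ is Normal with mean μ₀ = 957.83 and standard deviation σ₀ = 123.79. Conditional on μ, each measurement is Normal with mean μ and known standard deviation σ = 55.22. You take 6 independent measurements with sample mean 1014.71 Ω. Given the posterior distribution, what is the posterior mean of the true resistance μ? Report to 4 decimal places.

For Normal data with known variance σ², a Normal(μ₀, σ₀²) prior on μ is conjugate. Posterior precision = 1/σ₀² + n/σ²; posterior mean is the precision-weighted average of μ₀ and x̄.
n·x̄ = 6·1014.71 = 6088.26.
σ₀² = 123.79² = 15323.9641, σ² = 55.22² = 3049.2484; σ² + n·σ₀² = 3049.2484 + 6·15323.9641 = 94993.033.
Posterior mean = (μ₀/σ₀² + n·x̄/σ²)/(1/σ₀² + n/σ²) = (σ²·μ₀ + σ₀²·n·x̄)/(σ² + n·σ₀²) = (3049.2484·957.83 + 15323.9641·6088.26)/94993.033 = 96216939.266438/94993.033 = 1012.8842.

1012.8842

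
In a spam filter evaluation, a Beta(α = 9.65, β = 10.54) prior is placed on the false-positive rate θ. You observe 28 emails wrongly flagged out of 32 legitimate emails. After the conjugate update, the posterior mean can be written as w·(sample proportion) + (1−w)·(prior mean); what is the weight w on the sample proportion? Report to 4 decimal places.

0.6131

The Beta prior is conjugate to a Binomial/Bernoulli likelihood; the update adds successes to α and failures to β.
Posterior mean = (α₀+k)/(α₀+β₀+n) = [n/(α₀+β₀+n)]·(k/n) + [(α₀+β₀)/(α₀+β₀+n)]·α₀/(α₀+β₀), so only n and the prior enter the weight.
The weight on the data is w = n/(α₀+β₀+n) = 32/(9.65+10.54+32) = 32/52.19 = 0.6131.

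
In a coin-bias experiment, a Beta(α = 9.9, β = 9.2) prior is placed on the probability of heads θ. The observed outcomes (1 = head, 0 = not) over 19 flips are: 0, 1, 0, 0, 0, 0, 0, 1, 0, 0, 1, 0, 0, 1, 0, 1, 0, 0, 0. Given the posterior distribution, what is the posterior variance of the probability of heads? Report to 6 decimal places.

The Beta prior is conjugate to a Binomial/Bernoulli likelihood; the update adds successes to α and failures to β.
Posterior: Beta(α+k, β+n−k) = Beta(9.9+5, 9.2+14) = Beta(14.9, 23.2).
Var = αβ/((α+β)²(α+β+1)) = 14.9·23.2/(38.1²·39.1) = 0.006090.

0.006090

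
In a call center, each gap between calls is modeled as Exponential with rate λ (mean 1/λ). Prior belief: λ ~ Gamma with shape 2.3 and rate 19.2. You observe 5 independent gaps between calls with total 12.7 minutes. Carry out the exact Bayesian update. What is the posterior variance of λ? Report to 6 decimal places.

With a Gamma(shape α, rate β) prior on the exponential rate λ, the posterior after n observations with total T = Σxᵢ is Gamma(α+n, β+T).
Posterior: Gamma(2.3+5, 19.2+12.7) = Gamma(7.3, 31.9).
Var = α/β² = 0.007174.

0.007174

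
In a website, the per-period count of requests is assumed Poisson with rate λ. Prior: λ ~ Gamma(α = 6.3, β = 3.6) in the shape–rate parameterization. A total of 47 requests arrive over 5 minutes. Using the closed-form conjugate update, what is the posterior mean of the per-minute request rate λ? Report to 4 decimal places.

With a Gamma(shape α, rate β) prior, the Poisson likelihood is conjugate: the posterior is Gamma(α + ΣXᵢ, β + n).
Posterior: Gamma(α+S, β+n) = Gamma(6.3+47, 3.6+5) = Gamma(53.3, 8.6).
Posterior mean = α/β = 53.3/8.6 = 6.1977.

6.1977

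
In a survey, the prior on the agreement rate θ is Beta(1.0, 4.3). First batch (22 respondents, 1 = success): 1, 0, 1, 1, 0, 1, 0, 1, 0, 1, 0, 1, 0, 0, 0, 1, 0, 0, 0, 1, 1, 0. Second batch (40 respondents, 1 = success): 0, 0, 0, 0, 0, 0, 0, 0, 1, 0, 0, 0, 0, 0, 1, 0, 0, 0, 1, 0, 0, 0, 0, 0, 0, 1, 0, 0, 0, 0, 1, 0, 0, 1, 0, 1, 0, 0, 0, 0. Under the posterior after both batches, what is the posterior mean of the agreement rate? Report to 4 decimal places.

The Beta prior is conjugate to a Binomial/Bernoulli likelihood; the update adds successes to α and failures to β.
After batch 1: Beta(1.0+10, 4.3+12) = Beta(11.0, 16.3).
After batch 2: Beta(11.0+7, 16.3+33) = Beta(18.0, 49.3).
Posterior mean = α/(α+β) = 18.0/67.3 = 0.2675.

0.2675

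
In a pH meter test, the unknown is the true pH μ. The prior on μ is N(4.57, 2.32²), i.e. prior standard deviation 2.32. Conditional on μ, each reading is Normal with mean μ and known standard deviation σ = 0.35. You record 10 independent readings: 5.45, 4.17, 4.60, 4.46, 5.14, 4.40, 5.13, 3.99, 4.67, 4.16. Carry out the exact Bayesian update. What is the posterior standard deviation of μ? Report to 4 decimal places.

0.1106

For Normal data with known variance σ², a Normal(μ₀, σ₀²) prior on μ is conjugate. Posterior precision = 1/σ₀² + n/σ²; posterior mean is the precision-weighted average of μ₀ and x̄.
σ₀² = 2.32² = 5.3824, σ² = 0.35² = 0.1225; σ² + n·σ₀² = 0.1225 + 10·5.3824 = 53.9465.
Posterior precision = 1/σ₀² + n/σ² = 1/5.3824 + 10/0.1225 = (σ² + n·σ₀²)/(σ₀²σ²) = 53.9465/(5.3824·0.1225); posterior variance σₙ² = σ₀²σ²/(σ² + n·σ₀²) = 5.3824·0.1225/53.9465 = 0.012222.
Posterior SD = √σₙ² = √(5.3824·0.1225/53.9465) = 0.1106.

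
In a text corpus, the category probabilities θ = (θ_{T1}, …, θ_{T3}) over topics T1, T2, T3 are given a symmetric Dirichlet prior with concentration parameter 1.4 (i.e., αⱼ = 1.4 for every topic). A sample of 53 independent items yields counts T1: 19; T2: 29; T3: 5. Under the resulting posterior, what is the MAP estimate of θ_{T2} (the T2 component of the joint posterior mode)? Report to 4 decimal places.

0.5424

The Dirichlet prior is conjugate to the Multinomial likelihood: each posterior αⱼ = prior αⱼ + observed count nⱼ.
Posterior concentration: (20.4, 30.4, 6.4), total = 57.2.
Joint mode component: (α_{T2}−1)/(Σα−K) = 29.4/54.2 = 0.5424.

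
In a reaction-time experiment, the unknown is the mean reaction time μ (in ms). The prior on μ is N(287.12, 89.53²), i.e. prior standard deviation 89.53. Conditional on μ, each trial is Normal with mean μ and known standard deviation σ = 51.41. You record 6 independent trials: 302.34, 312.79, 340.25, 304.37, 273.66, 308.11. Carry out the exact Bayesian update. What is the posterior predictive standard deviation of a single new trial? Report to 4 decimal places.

For Normal data with known variance σ², a Normal(μ₀, σ₀²) prior on μ is conjugate. Posterior precision = 1/σ₀² + n/σ²; posterior mean is the precision-weighted average of μ₀ and x̄.
σ₀² = 89.53² = 8015.6209, σ² = 51.41² = 2642.9881; σ² + n·σ₀² = 2642.9881 + 6·8015.6209 = 50736.7135.
Posterior precision = 1/σ₀² + n/σ² = 1/8015.6209 + 6/2642.9881 = (σ² + n·σ₀²)/(σ₀²σ²) = 50736.7135/(8015.6209·2642.9881); posterior variance σₙ² = σ₀²σ²/(σ² + n·σ₀²) = 8015.6209·2642.9881/50736.7135 = 417.551497.
Predictive variance for one new observation = σₙ² + σ² = 8015.6209·2642.9881/50736.7135 + 2642.9881 = σ²·(σ₀² + 50736.7135)/50736.7135 = 2642.9881·58752.3344/50736.7135 = 3060.539597; SD = √(2642.9881·58752.3344/50736.7135) = 55.3221.

55.3221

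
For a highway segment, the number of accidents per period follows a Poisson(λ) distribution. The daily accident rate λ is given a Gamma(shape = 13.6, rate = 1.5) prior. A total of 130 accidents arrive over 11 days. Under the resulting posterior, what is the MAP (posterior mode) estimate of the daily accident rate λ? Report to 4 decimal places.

With a Gamma(shape α, rate β) prior, the Poisson likelihood is conjugate: the posterior is Gamma(α + ΣXᵢ, β + n).
Posterior: Gamma(α+S, β+n) = Gamma(13.6+130, 1.5+11) = Gamma(143.6, 12.5).
Mode of Gamma(α,β) for α≥1 is (α−1)/β = 142.6/12.5 = 11.4080.

11.4080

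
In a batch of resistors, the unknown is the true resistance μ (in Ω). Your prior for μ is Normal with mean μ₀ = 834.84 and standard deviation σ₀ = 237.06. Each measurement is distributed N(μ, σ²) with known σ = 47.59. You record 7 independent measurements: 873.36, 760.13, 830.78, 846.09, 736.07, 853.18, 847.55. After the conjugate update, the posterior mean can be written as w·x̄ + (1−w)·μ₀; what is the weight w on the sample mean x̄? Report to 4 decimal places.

0.9943

For Normal data with known variance σ², a Normal(μ₀, σ₀²) prior on μ is conjugate. Posterior precision = 1/σ₀² + n/σ²; posterior mean is the precision-weighted average of μ₀ and x̄.
σ₀² = 237.06² = 56197.4436, σ² = 47.59² = 2264.8081. Prior precision 1/σ₀² = 1/56197.4436; data precision n/σ² = 7/2264.8081.
w = (n/σ²)/(1/σ₀² + n/σ²) = n·σ₀²/(σ² + n·σ₀²) = 7·56197.4436/(2264.8081 + 7·56197.4436) = 393382.1052/395646.9133 = 0.9943.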